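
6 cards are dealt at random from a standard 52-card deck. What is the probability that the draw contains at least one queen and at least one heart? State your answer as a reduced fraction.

6772177/20358520

There are C(52,6) = 20358520 possible draws.
By inclusion-exclusion on the complements, draws missing all queens or all hearts: C(48,6) + C(39,6) − C(36,6) = 12271512 + 3262623 − 1947792 = 13586343.
So draws with at least one of each: 20358520 − 13586343 = 6772177, probability 6772177/20358520.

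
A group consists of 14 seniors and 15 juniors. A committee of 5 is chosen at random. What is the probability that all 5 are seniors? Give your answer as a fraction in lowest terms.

There are C(29,5) = 118755 possible selections.
Selections with all seniors: C(14,5) = 2002.
Probability = 2002/118755 = 22/1305.

22/1305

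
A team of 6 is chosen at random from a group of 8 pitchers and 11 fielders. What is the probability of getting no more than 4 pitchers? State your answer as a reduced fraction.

There are C(19,6) = 27132 ways to choose the 6.
Count the complement (more than 4 pitchers): C(8,5)·C(11,1) + C(8,6)·C(11,0) = 616 + 28 = 644.
Probability = 1 − 644/27132 = 26488/27132 = 946/969.

946/969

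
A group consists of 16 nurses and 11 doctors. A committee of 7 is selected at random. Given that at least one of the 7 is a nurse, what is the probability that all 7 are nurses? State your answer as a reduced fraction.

52/4035

Work in counts. Selections with at least one nurse: C(27,7) − C(11,7) = 888030 − 330 = 887700.
Of those, selections where all 7 are nurses: C(16,7) = 11440.
Conditional probability = 11440/887700 = 52/4035.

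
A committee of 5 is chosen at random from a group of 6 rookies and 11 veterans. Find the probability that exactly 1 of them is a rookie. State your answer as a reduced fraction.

The sample space is all 5-subsets of the 17: C(17,5) = 6188.
Selections with exactly 1 rookie: choose 1 of the 6 rookies and 4 of the 11 veterans, C(6,1)·C(11,4) = 6·330 = 1980.
Probability = 1980/6188 = 495/1547.

495/1547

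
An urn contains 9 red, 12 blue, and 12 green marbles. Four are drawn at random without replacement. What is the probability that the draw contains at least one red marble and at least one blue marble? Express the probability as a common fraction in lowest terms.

There are C(33,4) = 40920 possible draws.
By inclusion-exclusion on the complements, draws missing all red or all blue: C(24,4) + C(21,4) − C(12,4) = 10626 + 5985 − 495 = 16116.
So draws with at least one of each: 40920 − 16116 = 24804, probability 24804/40920 = 2067/3410.

2067/3410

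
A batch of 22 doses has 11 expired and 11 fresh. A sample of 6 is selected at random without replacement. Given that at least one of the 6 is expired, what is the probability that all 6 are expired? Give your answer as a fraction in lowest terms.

Work in counts. Selections with at least one expired: C(22,6) − C(11,6) = 74613 − 462 = 74151.
Of those, selections where all 6 are expired: C(11,6) = 462.
Conditional probability = 462/74151 = 2/321.

2/321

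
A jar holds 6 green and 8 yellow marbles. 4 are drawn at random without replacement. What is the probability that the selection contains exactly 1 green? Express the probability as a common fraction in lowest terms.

The sample space is all 4-subsets of the 14: C(14,4) = 1001.
Selections with exactly 1 green: choose 1 of the 6 green and 3 of the 8 yellow, C(6,1)·C(8,3) = 6·56 = 336.
Probability = 336/1001 = 48/143.

48/143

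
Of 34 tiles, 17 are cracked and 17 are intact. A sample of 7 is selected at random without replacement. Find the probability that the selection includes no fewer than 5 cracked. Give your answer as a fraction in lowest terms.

3939/19778

Total selections: C(34,7) = 5379616.
Favorable selections (no fewer than 5 cracked): C(17,5)·C(17,2) + C(17,6)·C(17,1) + C(17,7)·C(17,0) = 841568 + 210392 + 19448 = 1071408.
Probability = 1071408/5379616 = 3939/19778.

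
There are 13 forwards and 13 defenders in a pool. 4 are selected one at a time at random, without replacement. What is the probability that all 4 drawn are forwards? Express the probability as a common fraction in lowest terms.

11/230

Multiply the conditional probabilities at each draw: 13/26 · 12/25 · 11/24 · 10/23 = 17160/358800 = 11/230.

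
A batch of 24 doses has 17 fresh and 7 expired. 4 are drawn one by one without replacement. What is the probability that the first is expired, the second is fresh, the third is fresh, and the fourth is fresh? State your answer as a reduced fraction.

Multiply the conditional probabilities at each draw: 7/24 · 17/23 · 16/22 · 15/21 = 28560/255024 = 85/759.

85/759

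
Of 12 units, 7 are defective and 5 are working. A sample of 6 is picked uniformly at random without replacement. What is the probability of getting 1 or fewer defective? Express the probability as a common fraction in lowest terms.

There are C(12,6) = 924 ways to choose the 6.
Favorable selections (1 or fewer defective): C(7,1)·C(5,5) = 7.
Probability = 7/924 = 1/132.

1/132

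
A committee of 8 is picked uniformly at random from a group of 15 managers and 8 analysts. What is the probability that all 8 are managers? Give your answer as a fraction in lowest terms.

195/14858

There are C(23,8) = 490314 possible selections.
Selections with all managers: C(15,8) = 6435.
Probability = 6435/490314 = 195/14858.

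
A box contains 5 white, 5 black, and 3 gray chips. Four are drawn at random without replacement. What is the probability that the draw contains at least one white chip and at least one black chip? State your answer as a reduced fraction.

There are C(13,4) = 715 possible draws.
By inclusion-exclusion on the complements, draws missing all white or all black: C(8,4) + C(8,4) − C(3,4) = 70 + 70 − 0 = 140.
So draws with at least one of each: 715 − 140 = 575, probability 575/715 = 115/143.

115/143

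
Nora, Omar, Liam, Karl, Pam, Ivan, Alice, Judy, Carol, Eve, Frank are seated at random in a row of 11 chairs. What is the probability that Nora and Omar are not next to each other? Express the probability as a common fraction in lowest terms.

9/11

There are 11! = 39916800 arrangements.
Arrangements with Nora and Omar adjacent: 2·10! = 7257600.
So not adjacent: 39916800 − 7257600 = 32659200, probability 32659200/39916800 = 9/11.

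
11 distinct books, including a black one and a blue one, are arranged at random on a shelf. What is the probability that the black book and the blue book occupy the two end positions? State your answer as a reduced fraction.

1/55

There are 11! = 39916800 arrangements.
Place the black book and the blue book at the ends in 2 ways, arrange the remaining 9 in 9! = 362880 ways: 2·362880 = 725760.
Probability = 725760/39916800 = 1/55.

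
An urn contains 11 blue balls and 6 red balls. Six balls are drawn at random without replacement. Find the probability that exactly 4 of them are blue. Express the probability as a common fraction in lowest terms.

2475/6188

There are C(17,6) = 12376 ways to choose 6 from 17.
Selections with exactly 4 blue: choose 4 of the 11 blue and 2 of the 6 red, C(11,4)·C(6,2) = 330·15 = 4950.
Probability = 4950/12376 = 2475/6188.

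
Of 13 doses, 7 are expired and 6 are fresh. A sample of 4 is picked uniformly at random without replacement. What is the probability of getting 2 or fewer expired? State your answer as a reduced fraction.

There are C(13,4) = 715 ways to choose the 4.
Favorable selections (2 or fewer expired): C(7,0)·C(6,4) + C(7,1)·C(6,3) + C(7,2)·C(6,2) = 15 + 140 + 315 = 470.
Probability = 470/715 = 94/143.

94/143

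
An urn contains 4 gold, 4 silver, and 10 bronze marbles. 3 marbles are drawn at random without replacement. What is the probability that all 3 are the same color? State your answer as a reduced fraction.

8/51

There are C(18,3) = 816 ways to draw 3 marbles.
All same color: C(4,3) + C(4,3) + C(10,3) = 4 + 4 + 120 = 128.
Probability = 128/816 = 8/51.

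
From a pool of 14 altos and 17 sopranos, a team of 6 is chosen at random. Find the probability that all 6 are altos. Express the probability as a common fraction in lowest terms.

There are C(31,6) = 736281 possible selections.
Selections with all altos: C(14,6) = 3003.
Probability = 3003/736281 = 11/2697.

11/2697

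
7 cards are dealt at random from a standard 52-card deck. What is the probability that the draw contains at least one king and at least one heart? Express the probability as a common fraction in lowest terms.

There are C(52,7) = 133784560 possible draws.
By inclusion-exclusion on the complements, draws missing all kings or all hearts: C(48,7) + C(39,7) − C(36,7) = 73629072 + 15380937 − 8347680 = 80662329.
So draws with at least one of each: 133784560 − 80662329 = 53122231, probability 53122231/133784560.

53122231/133784560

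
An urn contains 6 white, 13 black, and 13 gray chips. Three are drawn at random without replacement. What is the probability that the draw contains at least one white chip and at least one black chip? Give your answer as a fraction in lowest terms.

There are C(32,3) = 4960 possible draws.
By inclusion-exclusion on the complements, draws missing all white or all black: C(26,3) + C(19,3) − C(13,3) = 2600 + 969 − 286 = 3283.
So draws with at least one of each: 4960 − 3283 = 1677, probability 1677/4960.

1677/4960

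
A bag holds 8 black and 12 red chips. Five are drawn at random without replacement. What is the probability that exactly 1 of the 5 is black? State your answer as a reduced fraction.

The sample space is all 5-subsets of the 20: C(20,5) = 15504.
Selections with exactly 1 black: choose 1 of the 8 black and 4 of the 12 red, C(8,1)·C(12,4) = 8·495 = 3960.
Probability = 3960/15504 = 165/646.

165/646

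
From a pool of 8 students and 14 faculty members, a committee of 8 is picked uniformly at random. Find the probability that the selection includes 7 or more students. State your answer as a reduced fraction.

113/319770

Total selections: C(22,8) = 319770.
Favorable selections (7 or more students): C(8,7)·C(14,1) + C(8,8)·C(14,0) = 112 + 1 = 113.
Probability = 113/319770.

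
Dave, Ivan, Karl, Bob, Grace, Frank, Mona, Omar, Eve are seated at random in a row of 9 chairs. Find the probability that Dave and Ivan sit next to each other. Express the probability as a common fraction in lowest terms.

There are 9! = 362880 arrangements.
Treat Dave and Ivan as a block: 8! arrangements of the blocks × 2 orders within the block = 2·40320 = 80640.
Probability = 80640/362880 = 2/9.

2/9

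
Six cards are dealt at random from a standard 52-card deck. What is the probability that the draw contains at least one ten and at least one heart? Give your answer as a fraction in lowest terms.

6772177/20358520

There are C(52,6) = 20358520 possible draws.
By inclusion-exclusion on the complements, draws missing all tens or all hearts: C(48,6) + C(39,6) − C(36,6) = 12271512 + 3262623 − 1947792 = 13586343.
So draws with at least one of each: 20358520 − 13586343 = 6772177, probability 6772177/20358520.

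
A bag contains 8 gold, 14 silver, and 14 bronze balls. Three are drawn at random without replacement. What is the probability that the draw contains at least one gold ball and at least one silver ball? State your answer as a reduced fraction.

32/85

There are C(36,3) = 7140 possible draws.
By inclusion-exclusion on the complements, draws missing all gold or all silver: C(28,3) + C(22,3) − C(14,3) = 3276 + 1540 − 364 = 4452.
So draws with at least one of each: 7140 − 4452 = 2688, probability 2688/7140 = 32/85.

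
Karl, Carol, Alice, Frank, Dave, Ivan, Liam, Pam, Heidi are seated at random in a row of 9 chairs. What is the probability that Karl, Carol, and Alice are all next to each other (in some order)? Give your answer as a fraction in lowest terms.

There are 9! = 362880 arrangements.
Treat the three as one block: 7! placements × 3! orders within the block = 5040·6 = 30240.
Probability = 30240/362880 = 1/12.

1/12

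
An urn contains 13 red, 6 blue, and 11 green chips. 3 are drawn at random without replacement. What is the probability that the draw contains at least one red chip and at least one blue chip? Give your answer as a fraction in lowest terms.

1521/4060

There are C(30,3) = 4060 possible draws.
By inclusion-exclusion on the complements, draws missing all red or all blue: C(17,3) + C(24,3) − C(11,3) = 680 + 2024 − 165 = 2539.
So draws with at least one of each: 4060 − 2539 = 1521, probability 1521/4060.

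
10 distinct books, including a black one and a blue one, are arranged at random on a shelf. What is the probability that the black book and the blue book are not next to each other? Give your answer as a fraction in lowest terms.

4/5

There are 10! = 3628800 arrangements.
Arrangements with the black book and the blue book adjacent: 2·9! = 725760.
So not adjacent: 3628800 − 725760 = 2903040, probability 2903040/3628800 = 4/5.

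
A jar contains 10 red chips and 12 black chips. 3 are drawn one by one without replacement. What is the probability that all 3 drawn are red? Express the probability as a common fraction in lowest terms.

6/77

Multiply the conditional probabilities at each draw: 10/22 · 9/21 · 8/20 = 720/9240 = 6/77.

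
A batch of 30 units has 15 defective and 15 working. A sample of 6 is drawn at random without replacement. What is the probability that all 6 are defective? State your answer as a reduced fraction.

11/1305

There are C(30,6) = 593775 possible selections.
Selections with all defective: C(15,6) = 5005.
Probability = 5005/593775 = 11/1305.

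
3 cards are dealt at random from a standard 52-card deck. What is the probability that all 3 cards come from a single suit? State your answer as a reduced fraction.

There are C(52,3) = 22100 possible 3-card hands.
Hands of one suit: 4 suits × C(13,3) = 4·286 = 1144.
Probability = 1144/22100 = 22/425.

22/425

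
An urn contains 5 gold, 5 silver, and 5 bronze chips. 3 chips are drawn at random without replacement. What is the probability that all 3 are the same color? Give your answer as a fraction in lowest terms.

6/91

There are C(15,3) = 455 ways to draw 3 chips.
All same color: C(5,3) + C(5,3) + C(5,3) = 10 + 10 + 10 = 30.
Probability = 30/455 = 6/91.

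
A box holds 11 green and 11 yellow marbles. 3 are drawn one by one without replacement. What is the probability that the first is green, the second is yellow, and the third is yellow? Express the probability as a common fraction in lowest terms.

11/84

Multiply the conditional probabilities at each draw: 11/22 · 11/21 · 10/20 = 1210/9240 = 11/84.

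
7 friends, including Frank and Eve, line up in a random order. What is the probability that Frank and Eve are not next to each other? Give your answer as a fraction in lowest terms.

5/7

There are 7! = 5040 arrangements.
Arrangements with Frank and Eve adjacent: 2·6! = 1440.
So not adjacent: 5040 − 1440 = 3600, probability 3600/5040 = 5/7.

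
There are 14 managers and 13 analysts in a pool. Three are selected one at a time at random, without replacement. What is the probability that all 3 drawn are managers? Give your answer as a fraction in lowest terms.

Multiply the conditional probabilities at each draw: 14/27 · 13/26 · 12/25 = 2184/17550 = 28/225.

28/225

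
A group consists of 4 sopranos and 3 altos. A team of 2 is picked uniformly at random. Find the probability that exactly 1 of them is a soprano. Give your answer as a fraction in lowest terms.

There are C(7,2) = 21 ways to choose 2 from 7.
Selections with exactly 1 soprano: choose 1 of the 4 sopranos and 1 of the 3 altos, C(4,1)·C(3,1) = 4·3 = 12.
Probability = 12/21 = 4/7.

4/7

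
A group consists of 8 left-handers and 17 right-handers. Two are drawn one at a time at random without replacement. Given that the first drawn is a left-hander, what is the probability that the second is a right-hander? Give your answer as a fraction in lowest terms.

After removing one left-hander, 24 remain: 7 left-handers and 17 right-handers.
So the probability the next is a right-hander is 17/24.

17/24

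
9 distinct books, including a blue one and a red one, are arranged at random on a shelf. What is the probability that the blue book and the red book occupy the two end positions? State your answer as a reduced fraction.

1/36

There are 9! = 362880 arrangements.
Place the blue book and the red book at the ends in 2 ways, arrange the remaining 7 in 7! = 5040 ways: 2·5040 = 10080.
Probability = 10080/362880 = 1/36.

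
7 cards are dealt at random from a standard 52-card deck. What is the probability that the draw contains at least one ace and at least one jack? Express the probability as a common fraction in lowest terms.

3105873/16723070

There are C(52,7) = 133784560 possible draws.
By inclusion-exclusion on the complements, draws missing all aces or all jacks: C(48,7) + C(48,7) − C(44,7) = 73629072 + 73629072 − 38320568 = 108937576.
So draws with at least one of each: 133784560 − 108937576 = 24846984, probability 24846984/133784560 = 3105873/16723070.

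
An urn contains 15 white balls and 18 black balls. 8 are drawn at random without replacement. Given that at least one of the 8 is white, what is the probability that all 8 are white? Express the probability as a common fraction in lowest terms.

5/10754

Work in counts. Selections with at least one white: C(33,8) − C(18,8) = 13884156 − 43758 = 13840398.
Of those, selections where all 8 are white: C(15,8) = 6435.
Conditional probability = 6435/13840398 = 5/10754.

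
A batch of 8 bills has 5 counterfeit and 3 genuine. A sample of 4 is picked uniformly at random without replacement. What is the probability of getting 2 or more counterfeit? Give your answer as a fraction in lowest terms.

There are C(8,4) = 70 ways to choose the 4.
The complement is exactly 1 counterfeit: C(5,1)·C(3,3) = 5.
Probability = 1 − 5/70 = 65/70 = 13/14.

13/14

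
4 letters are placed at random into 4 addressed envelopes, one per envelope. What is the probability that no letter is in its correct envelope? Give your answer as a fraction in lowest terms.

There are 4! = 24 assignments.
By inclusion-exclusion, assignments with no fixed points: C(4,0)·4! − C(4,1)·3! + C(4,2)·2! − C(4,3)·1! + C(4,4)·0! = 9.
Probability = 9/24 = 3/8.

3/8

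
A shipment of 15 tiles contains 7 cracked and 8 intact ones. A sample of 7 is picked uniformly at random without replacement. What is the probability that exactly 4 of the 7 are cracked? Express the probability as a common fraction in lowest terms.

392/1287

The sample space is all 7-subsets of the 15: C(15,7) = 6435.
Selections with exactly 4 cracked: choose 4 of the 7 cracked and 3 of the 8 intact, C(7,4)·C(8,3) = 35·56 = 1960.
Probability = 1960/6435 = 392/1287.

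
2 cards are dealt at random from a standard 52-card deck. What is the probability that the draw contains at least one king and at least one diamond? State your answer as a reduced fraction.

29/442

There are C(52,2) = 1326 possible draws.
By inclusion-exclusion on the complements, draws missing all kings or all diamonds: C(48,2) + C(39,2) − C(36,2) = 1128 + 741 − 630 = 1239.
So draws with at least one of each: 1326 − 1239 = 87, probability 87/1326 = 29/442.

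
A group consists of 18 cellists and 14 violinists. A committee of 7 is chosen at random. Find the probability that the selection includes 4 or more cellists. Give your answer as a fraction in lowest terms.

There are C(32,7) = 3365856 ways to choose the 7.
Favorable selections (4 or more cellists): C(18,4)·C(14,3) + C(18,5)·C(14,2) + C(18,6)·C(14,1) + C(18,7)·C(14,0) = 1113840 + 779688 + 259896 + 31824 = 2185248.
Probability = 2185248/3365856 = 1751/2697.

1751/2697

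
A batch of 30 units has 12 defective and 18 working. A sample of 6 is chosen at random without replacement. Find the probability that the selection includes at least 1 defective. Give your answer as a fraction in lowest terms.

Total selections: C(30,6) = 593775.
Favorable selections (at least 1 defective): C(12,1)·C(18,5) + C(12,2)·C(18,4) + C(12,3)·C(18,3) + C(12,4)·C(18,2) + C(12,5)·C(18,1) + C(12,6)·C(18,0) = 102816 + 201960 + 179520 + 75735 + 14256 + 924 = 575211.
Probability = 575211/593775 = 2107/2175.

2107/2175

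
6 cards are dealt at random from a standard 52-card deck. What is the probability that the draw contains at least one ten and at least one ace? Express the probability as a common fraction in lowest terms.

There are C(52,6) = 20358520 possible draws.
By inclusion-exclusion on the complements, draws missing all tens or all aces: C(48,6) + C(48,6) − C(44,6) = 12271512 + 12271512 − 7059052 = 17483972.
So draws with at least one of each: 20358520 − 17483972 = 2874548, probability 2874548/20358520 = 718637/5089630.

718637/5089630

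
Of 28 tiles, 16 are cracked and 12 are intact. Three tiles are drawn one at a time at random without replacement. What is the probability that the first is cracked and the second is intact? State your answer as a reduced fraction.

Multiply the conditional probabilities at each draw: 16/28 · 12/27 = 192/756 = 16/63.

16/63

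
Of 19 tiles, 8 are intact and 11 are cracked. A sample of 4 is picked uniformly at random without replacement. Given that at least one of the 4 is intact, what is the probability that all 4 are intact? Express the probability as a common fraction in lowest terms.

35/1773

Work in counts. Selections with at least one intact: C(19,4) − C(11,4) = 3876 − 330 = 3546.
Of those, selections where all 4 are intact: C(8,4) = 70.
Conditional probability = 70/3546 = 35/1773.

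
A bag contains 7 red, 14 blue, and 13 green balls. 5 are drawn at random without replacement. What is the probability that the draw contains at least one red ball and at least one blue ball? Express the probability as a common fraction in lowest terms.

61103/92752

There are C(34,5) = 278256 possible draws.
By inclusion-exclusion on the complements, draws missing all red or all blue: C(27,5) + C(20,5) − C(13,5) = 80730 + 15504 − 1287 = 94947.
So draws with at least one of each: 278256 − 94947 = 183309, probability 183309/278256 = 61103/92752.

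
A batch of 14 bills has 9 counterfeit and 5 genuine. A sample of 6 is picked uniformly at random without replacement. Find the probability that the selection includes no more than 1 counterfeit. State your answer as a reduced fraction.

3/1001

Total selections: C(14,6) = 3003.
Favorable selections (no more than 1 counterfeit): C(9,1)·C(5,5) = 9.
Probability = 9/3003 = 3/1001.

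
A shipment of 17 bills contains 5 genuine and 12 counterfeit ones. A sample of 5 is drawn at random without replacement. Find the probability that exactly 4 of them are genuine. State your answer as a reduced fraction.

15/1547

The sample space is all 5-subsets of the 17: C(17,5) = 6188.
Selections with exactly 4 genuine: choose 4 of the 5 genuine and 1 of the 12 counterfeit, C(5,4)·C(12,1) = 5·12 = 60.
Probability = 60/6188 = 15/1547.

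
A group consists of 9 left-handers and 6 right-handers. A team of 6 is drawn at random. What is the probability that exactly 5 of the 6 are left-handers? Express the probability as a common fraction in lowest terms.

Total number of selections: C(15,6) = 5005.
Selections with exactly 5 left-handers: choose 5 of the 9 left-handers and 1 of the 6 right-handers, C(9,5)·C(6,1) = 126·6 = 756.
Probability = 756/5005 = 108/715.

108/715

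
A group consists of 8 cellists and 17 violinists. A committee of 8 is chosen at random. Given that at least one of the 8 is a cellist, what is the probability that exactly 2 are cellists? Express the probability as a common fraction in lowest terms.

Work in counts. Selections with at least one cellist: C(25,8) − C(17,8) = 1081575 − 24310 = 1057265.
Of those, selections where exactly 2 are cellists: C(8,2)·C(17,6) = 28·12376 = 346528.
Conditional probability = 346528/1057265.

346528/1057265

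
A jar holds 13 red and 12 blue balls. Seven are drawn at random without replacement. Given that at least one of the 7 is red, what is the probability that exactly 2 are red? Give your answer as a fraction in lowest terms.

Work in counts. Selections with at least one red: C(25,7) − C(12,7) = 480700 − 792 = 479908.
Of those, selections where exactly 2 are red: C(13,2)·C(12,5) = 78·792 = 61776.
Conditional probability = 61776/479908 = 108/839.

108/839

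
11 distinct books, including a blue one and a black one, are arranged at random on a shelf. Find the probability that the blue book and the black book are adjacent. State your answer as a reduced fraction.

2/11

There are 11! = 39916800 arrangements.
Treat the blue book and the black book as a block: 10! arrangements of the blocks × 2 orders within the block = 2·3628800 = 7257600.
Probability = 7257600/39916800 = 2/11.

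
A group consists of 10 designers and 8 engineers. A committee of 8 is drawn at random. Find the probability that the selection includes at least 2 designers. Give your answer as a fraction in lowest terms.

There are C(18,8) = 43758 ways to choose the 8.
Count the complement (fewer than 2 designers): C(10,0)·C(8,8) + C(10,1)·C(8,7) = 1 + 80 = 81.
Probability = 1 − 81/43758 = 43677/43758 = 4853/4862.

4853/4862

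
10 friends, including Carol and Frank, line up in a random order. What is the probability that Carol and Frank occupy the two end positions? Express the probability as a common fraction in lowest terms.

There are 10! = 3628800 arrangements.
Place Carol and Frank at the ends in 2 ways, arrange the remaining 8 in 8! = 40320 ways: 2·40320 = 80640.
Probability = 80640/3628800 = 1/45.

1/45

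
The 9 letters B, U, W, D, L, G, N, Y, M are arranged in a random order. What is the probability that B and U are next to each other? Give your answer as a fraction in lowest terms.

There are 9! = 362880 arrangements.
Treat B and U as a block: 8! arrangements of the blocks × 2 orders within the block = 2·40320 = 80640.
Probability = 80640/362880 = 2/9.

2/9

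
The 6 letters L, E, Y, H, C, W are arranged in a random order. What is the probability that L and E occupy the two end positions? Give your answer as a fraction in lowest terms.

There are 6! = 720 arrangements.
Place L and E at the ends in 2 ways, arrange the remaining 4 in 4! = 24 ways: 2·24 = 48.
Probability = 48/720 = 1/15.

1/15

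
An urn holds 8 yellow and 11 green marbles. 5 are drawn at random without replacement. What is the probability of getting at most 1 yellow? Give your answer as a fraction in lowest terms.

517/1938

Total selections: C(19,5) = 11628.
Favorable selections (at most 1 yellow): C(8,0)·C(11,5) + C(8,1)·C(11,4) = 462 + 2640 = 3102.
Probability = 3102/11628 = 517/1938.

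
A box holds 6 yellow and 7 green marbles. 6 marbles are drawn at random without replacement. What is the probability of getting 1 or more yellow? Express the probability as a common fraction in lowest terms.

Total selections: C(13,6) = 1716.
The complement is all 6 are green: C(7,6) = 7.
Probability = 1 − 7/1716 = 1709/1716.

1709/1716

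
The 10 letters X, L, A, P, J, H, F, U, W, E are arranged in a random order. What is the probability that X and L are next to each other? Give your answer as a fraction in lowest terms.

1/5

There are 10! = 3628800 arrangements.
Treat X and L as a block: 9! arrangements of the blocks × 2 orders within the block = 2·362880 = 725760.
Probability = 725760/3628800 = 1/5.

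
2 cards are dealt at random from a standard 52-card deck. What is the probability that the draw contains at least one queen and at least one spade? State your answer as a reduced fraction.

There are C(52,2) = 1326 possible draws.
By inclusion-exclusion on the complements, draws missing all queens or all spades: C(48,2) + C(39,2) − C(36,2) = 1128 + 741 − 630 = 1239.
So draws with at least one of each: 1326 − 1239 = 87, probability 87/1326 = 29/442.

29/442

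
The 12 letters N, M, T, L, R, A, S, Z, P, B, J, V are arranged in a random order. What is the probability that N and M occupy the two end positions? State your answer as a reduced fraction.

There are 12! = 479001600 arrangements.
Place N and M at the ends in 2 ways, arrange the remaining 10 in 10! = 3628800 ways: 2·3628800 = 7257600.
Probability = 7257600/479001600 = 1/66.

1/66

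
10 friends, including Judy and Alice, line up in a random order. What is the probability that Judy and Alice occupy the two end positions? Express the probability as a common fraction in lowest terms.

1/45

There are 10! = 3628800 arrangements.
Place Judy and Alice at the ends in 2 ways, arrange the remaining 8 in 8! = 40320 ways: 2·40320 = 80640.
Probability = 80640/3628800 = 1/45.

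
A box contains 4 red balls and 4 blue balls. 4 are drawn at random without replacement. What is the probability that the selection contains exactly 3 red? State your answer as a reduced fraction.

8/35

The sample space is all 4-subsets of the 8: C(8,4) = 70.
Selections with exactly 3 red: choose 3 of the 4 red and 1 of the 4 blue, C(4,3)·C(4,1) = 4·4 = 16.
Probability = 16/70 = 8/35.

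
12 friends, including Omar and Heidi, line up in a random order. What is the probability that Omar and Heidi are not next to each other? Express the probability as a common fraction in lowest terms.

5/6

There are 12! = 479001600 arrangements.
Arrangements with Omar and Heidi adjacent: 2·11! = 79833600.
So not adjacent: 479001600 − 79833600 = 399168000, probability 399168000/479001600 = 5/6.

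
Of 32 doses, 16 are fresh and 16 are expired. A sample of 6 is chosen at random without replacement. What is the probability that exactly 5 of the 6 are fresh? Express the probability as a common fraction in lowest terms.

Total number of selections: C(32,6) = 906192.
Selections with exactly 5 fresh: choose 5 of the 16 fresh and 1 of the 16 expired, C(16,5)·C(16,1) = 4368·16 = 69888.
Probability = 69888/906192 = 208/2697.

208/2697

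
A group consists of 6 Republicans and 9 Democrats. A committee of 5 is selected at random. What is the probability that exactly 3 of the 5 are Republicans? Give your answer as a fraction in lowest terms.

Total number of selections: C(15,5) = 3003.
Selections with exactly 3 Republicans: choose 3 of the 6 Republicans and 2 of the 9 Democrats, C(6,3)·C(9,2) = 20·36 = 720.
Probability = 720/3003 = 240/1001.

240/1001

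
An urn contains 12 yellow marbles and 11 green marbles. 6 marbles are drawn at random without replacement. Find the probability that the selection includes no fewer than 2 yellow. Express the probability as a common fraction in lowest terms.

There are C(23,6) = 100947 ways to choose the 6.
Count the complement (fewer than 2 yellow): C(12,0)·C(11,6) + C(12,1)·C(11,5) = 462 + 5544 = 6006.
Probability = 1 − 6006/100947 = 94941/100947 = 411/437.

411/437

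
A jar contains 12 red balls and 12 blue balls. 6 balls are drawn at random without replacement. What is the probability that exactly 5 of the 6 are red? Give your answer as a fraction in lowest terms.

216/3059

There are C(24,6) = 134596 ways to choose 6 from 24.
Selections with exactly 5 red: choose 5 of the 12 red and 1 of the 12 blue, C(12,5)·C(12,1) = 792·12 = 9504.
Probability = 9504/134596 = 216/3059.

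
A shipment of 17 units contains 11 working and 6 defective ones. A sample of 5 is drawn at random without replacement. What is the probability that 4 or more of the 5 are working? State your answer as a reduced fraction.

Total selections: C(17,5) = 6188.
Favorable selections (4 or more working): C(11,4)·C(6,1) + C(11,5)·C(6,0) = 1980 + 462 = 2442.
Probability = 2442/6188 = 1221/3094.

1221/3094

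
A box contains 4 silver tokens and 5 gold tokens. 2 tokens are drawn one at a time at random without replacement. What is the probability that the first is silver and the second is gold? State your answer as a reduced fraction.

5/18

Multiply the conditional probabilities at each draw: 4/9 · 5/8 = 20/72 = 5/18.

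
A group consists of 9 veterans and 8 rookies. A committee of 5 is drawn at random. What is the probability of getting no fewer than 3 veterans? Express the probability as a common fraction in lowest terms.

249/442

Total selections: C(17,5) = 6188.
Favorable selections (no fewer than 3 veterans): C(9,3)·C(8,2) + C(9,4)·C(8,1) + C(9,5)·C(8,0) = 2352 + 1008 + 126 = 3486.
Probability = 3486/6188 = 249/442.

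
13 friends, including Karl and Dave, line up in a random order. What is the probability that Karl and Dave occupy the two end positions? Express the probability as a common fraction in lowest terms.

There are 13! = 6227020800 arrangements.
Place Karl and Dave at the ends in 2 ways, arrange the remaining 11 in 11! = 39916800 ways: 2·39916800 = 79833600.
Probability = 79833600/6227020800 = 1/78.

1/78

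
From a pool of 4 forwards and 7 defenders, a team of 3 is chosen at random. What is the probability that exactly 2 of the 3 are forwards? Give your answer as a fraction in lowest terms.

14/55

Total number of selections: C(11,3) = 165.
Selections with exactly 2 forwards: choose 2 of the 4 forwards and 1 of the 7 defenders, C(4,2)·C(7,1) = 6·7 = 42.
Probability = 42/165 = 14/55.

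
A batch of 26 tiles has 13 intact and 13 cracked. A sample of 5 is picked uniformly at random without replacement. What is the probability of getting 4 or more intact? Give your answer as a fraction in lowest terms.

37/230

Total selections: C(26,5) = 65780.
Favorable selections (4 or more intact): C(13,4)·C(13,1) + C(13,5)·C(13,0) = 9295 + 1287 = 10582.
Probability = 10582/65780 = 37/230.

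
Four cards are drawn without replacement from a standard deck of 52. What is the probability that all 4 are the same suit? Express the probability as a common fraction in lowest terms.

There are C(52,4) = 270725 possible 4-card hands.
Hands of one suit: 4 suits × C(13,4) = 4·715 = 2860.
Probability = 2860/270725 = 44/4165.

44/4165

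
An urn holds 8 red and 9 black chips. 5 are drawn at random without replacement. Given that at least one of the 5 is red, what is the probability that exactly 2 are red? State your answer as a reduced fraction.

168/433

Work in counts. Selections with at least one red: C(17,5) − C(9,5) = 6188 − 126 = 6062.
Of those, selections where exactly 2 are red: C(8,2)·C(9,3) = 28·84 = 2352.
Conditional probability = 2352/6062 = 168/433.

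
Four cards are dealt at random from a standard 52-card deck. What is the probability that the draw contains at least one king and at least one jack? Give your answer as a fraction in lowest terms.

There are C(52,4) = 270725 possible draws.
By inclusion-exclusion on the complements, draws missing all kings or all jacks: C(48,4) + C(48,4) − C(44,4) = 194580 + 194580 − 135751 = 253409.
So draws with at least one of each: 270725 − 253409 = 17316, probability 17316/270725 = 1332/20825.

1332/20825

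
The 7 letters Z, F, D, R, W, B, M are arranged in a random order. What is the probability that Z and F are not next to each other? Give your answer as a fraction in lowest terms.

5/7

There are 7! = 5040 arrangements.
Arrangements with Z and F adjacent: 2·6! = 1440.
So not adjacent: 5040 − 1440 = 3600, probability 3600/5040 = 5/7.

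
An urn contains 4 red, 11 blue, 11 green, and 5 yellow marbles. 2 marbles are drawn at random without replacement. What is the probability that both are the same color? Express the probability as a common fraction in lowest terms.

42/155

There are C(31,2) = 465 ways to draw 2 marbles.
All same color: C(4,2) + C(11,2) + C(11,2) + C(5,2) = 6 + 55 + 55 + 10 = 126.
Probability = 126/465 = 42/155.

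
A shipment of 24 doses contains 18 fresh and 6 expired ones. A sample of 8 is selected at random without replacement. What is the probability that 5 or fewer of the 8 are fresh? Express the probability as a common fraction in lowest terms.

1453/4807

Total selections: C(24,8) = 735471.
Favorable selections (5 or fewer fresh): C(18,2)·C(6,6) + C(18,3)·C(6,5) + C(18,4)·C(6,4) + C(18,5)·C(6,3) = 153 + 4896 + 45900 + 171360 = 222309.
Probability = 222309/735471 = 1453/4807.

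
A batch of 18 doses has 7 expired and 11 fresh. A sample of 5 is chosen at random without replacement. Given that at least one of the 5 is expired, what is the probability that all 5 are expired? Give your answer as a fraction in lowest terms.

1/386

Work in counts. Selections with at least one expired: C(18,5) − C(11,5) = 8568 − 462 = 8106.
Of those, selections where all 5 are expired: C(7,5) = 21.
Conditional probability = 21/8106 = 1/386.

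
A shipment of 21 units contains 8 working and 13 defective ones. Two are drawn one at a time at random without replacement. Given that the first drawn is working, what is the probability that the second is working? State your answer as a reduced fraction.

7/20

After removing one working, 20 remain: 7 working and 13 defective.
So the probability the next is working is 7/20.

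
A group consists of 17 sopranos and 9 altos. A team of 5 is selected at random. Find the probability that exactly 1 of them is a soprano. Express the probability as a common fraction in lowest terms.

1071/32890

The sample space is all 5-subsets of the 26: C(26,5) = 65780.
Selections with exactly 1 soprano: choose 1 of the 17 sopranos and 4 of the 9 altos, C(17,1)·C(9,4) = 17·126 = 2142.
Probability = 2142/65780 = 1071/32890.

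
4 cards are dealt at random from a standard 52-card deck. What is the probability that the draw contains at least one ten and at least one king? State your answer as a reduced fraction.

There are C(52,4) = 270725 possible draws.
By inclusion-exclusion on the complements, draws missing all tens or all kings: C(48,4) + C(48,4) − C(44,4) = 194580 + 194580 − 135751 = 253409.
So draws with at least one of each: 270725 − 253409 = 17316, probability 17316/270725 = 1332/20825.

1332/20825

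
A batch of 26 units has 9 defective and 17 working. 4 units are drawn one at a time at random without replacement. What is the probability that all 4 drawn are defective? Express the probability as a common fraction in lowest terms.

Multiply the conditional probabilities at each draw: 9/26 · 8/25 · 7/24 · 6/23 = 3024/358800 = 63/7475.

63/7475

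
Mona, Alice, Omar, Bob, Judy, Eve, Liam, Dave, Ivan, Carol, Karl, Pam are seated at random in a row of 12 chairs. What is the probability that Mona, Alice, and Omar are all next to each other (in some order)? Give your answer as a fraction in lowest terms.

1/22

There are 12! = 479001600 arrangements.
Treat the three as one block: 10! placements × 3! orders within the block = 3628800·6 = 21772800.
Probability = 21772800/479001600 = 1/22.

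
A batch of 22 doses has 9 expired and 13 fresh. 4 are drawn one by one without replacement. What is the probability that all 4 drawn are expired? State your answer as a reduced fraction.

18/1045

Multiply the conditional probabilities at each draw: 9/22 · 8/21 · 7/20 · 6/19 = 3024/175560 = 18/1045.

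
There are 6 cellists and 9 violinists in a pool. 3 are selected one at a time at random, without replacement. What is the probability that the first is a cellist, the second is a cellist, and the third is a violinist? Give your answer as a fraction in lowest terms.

Multiply the conditional probabilities at each draw: 6/15 · 5/14 · 9/13 = 270/2730 = 9/91.

9/91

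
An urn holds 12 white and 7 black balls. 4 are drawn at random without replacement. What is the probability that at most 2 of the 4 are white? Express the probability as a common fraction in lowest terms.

Total selections: C(19,4) = 3876.
Count the complement (more than 2 white): C(12,3)·C(7,1) + C(12,4)·C(7,0) = 1540 + 495 = 2035.
Probability = 1 − 2035/3876 = 1841/3876.

1841/3876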